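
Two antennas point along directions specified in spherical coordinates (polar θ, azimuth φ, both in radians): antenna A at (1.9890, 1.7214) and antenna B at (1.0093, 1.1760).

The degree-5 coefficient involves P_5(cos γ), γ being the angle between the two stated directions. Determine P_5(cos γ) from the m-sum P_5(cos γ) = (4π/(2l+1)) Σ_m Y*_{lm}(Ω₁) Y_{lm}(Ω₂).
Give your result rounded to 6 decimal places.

0.200645

Term-by-term m-sum for l=5 (normalisation 4π/11 = 1.142397):
  term(m=-5) = -0.05460 + 0.02403j   from Y*(Ω₁)=-0.20226 + 0.21580j, Y(Ω₂)=0.18551 + 0.07913j
  term(m=-4) = 0.09564 - 0.13661j   from Y*(Ω₁)=-0.34249 - 0.23553j, Y(Ω₂)=-0.00337 + 0.40117j
  term(m=-3) = -0.00272 + 0.04154j   from Y*(Ω₁)=0.05583 - 0.11504j, Y(Ω₂)=-0.30153 + 0.12268j
  term(m=-2) = -0.01296 - 0.02489j   from Y*(Ω₁)=-0.27730 - 0.08614j, Y(Ω₂)=0.06805 + 0.06863j
  term(m=-1) = 0.06412 + 0.03891j   from Y*(Ω₁)=0.03240 - 0.21350j, Y(Ω₂)=-0.13359 + 0.32062j
  term(m=+0) = -0.00334 + 0.00000j   from Y*(Ω₁)=-0.24548 + 0.00000j, Y(Ω₂)=0.01359 + 0.00000j
  term(m=+1) = 0.06412 - 0.03891j   from Y*(Ω₁)=-0.03240 - 0.21350j, Y(Ω₂)=0.13359 + 0.32062j
  term(m=+2) = -0.01296 + 0.02489j   from Y*(Ω₁)=-0.27730 + 0.08614j, Y(Ω₂)=0.06805 - 0.06863j
  term(m=+3) = -0.00272 - 0.04154j   from Y*(Ω₁)=-0.05583 - 0.11504j, Y(Ω₂)=0.30153 + 0.12268j
  term(m=+4) = 0.09564 + 0.13661j   from Y*(Ω₁)=-0.34249 + 0.23553j, Y(Ω₂)=-0.00337 - 0.40117j
  term(m=+5) = -0.05460 - 0.02403j   from Y*(Ω₁)=0.20226 + 0.21580j, Y(Ω₂)=-0.18551 + 0.07913j
Accumulated sum 0.17564 + 0.00000j; after 4π/(2l+1) scaling, 0.20065 + 0.00000j ⇒ P_5 = 0.200645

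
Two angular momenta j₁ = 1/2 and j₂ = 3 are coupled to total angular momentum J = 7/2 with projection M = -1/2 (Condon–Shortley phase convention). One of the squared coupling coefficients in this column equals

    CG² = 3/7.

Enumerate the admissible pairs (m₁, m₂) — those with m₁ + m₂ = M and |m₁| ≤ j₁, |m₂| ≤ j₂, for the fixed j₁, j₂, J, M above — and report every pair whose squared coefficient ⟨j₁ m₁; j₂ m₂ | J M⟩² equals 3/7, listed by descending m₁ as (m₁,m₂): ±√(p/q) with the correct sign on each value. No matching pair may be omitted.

(1/2,-1): +√(3/7)

Admissible pairs with m₁+m₂ = M = -1/2: (-1/2,0), (1/2,-1)
  (m₁,m₂)=(1/2,-1): CG² = 3/7, CG = +√(3/7)   ← matches the target
  (m₁,m₂)=(-1/2,0): CG² = 4/7, CG = +√(4/7)
Pairs with CG² = 3/7: (1/2,-1): +√(3/7)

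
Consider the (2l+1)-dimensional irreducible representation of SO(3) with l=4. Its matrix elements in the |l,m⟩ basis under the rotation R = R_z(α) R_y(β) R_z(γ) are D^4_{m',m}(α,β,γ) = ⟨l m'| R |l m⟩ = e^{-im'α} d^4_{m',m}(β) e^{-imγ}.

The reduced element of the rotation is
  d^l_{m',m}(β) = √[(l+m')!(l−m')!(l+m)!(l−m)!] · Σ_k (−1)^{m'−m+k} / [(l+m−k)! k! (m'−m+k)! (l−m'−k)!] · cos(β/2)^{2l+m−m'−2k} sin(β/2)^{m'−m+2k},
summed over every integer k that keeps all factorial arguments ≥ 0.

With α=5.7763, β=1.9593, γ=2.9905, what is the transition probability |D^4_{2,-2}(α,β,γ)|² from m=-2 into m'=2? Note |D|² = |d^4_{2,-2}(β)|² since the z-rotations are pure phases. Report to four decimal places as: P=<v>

P=0.0946

First d^4_{2,-2}(β=1.9593), then the phase factors e^{-i(2)α} and e^{-i(-2)γ}:
c=cos(1.959300/2)=0.557313, s=sin(1.959300/2)=0.830302; N=√[720·2·2·720]=1440.000000
k: max(0,(-2)−(2))=0 … min(4+(-2),4−(2))=2
  k=0: (−1)^4·1440.0000/(96)·0.5573^4·0.8303^4 = +0.687755
  k=1: (−1)^5·1440.0000/(120)·0.5573^2·0.8303^6 = -1.221230
  k=2: (−1)^6·1440.0000/(1440)·0.5573^0·0.8303^8 = +0.225886
d^4_{2,-2}(1.9593) = +0.687755 -1.221230 +0.225886 = -0.307589
|D^4_{2,-2}|² = |d^4_{2,-2}(β)|² = (-0.307589)² = 0.094611 (the z-rotation phases have unit modulus)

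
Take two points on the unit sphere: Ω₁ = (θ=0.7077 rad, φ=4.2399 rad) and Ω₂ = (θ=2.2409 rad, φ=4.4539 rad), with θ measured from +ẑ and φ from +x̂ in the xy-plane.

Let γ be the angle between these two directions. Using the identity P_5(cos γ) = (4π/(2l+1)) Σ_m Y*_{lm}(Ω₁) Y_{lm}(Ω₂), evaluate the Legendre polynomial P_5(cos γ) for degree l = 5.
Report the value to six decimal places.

Expand P_5 via completeness: Σ_{m} conj(Y_{5,m}) at Ω₁ times Y_{5,m} at Ω₂ —
  m=-5: Y*=-0.037867+0.038343i  Y=-0.131979+0.037716i  product +0.003551-0.006489i
  m=-4: Y*=-0.062499-0.189129i  Y=-0.175909-0.295574i  product -0.044907+0.051742i
  m=-3: Y*=+0.394167+0.060916i  Y=+0.288166-0.293948i  product +0.131492-0.098311i
  m=-2: Y*=-0.233407+0.322951i  Y=+0.088343+0.050228i  product -0.036841+0.016807i
  m=-1: Y*=+0.007821+0.015303i  Y=+0.081857-0.309589i  product +0.005378-0.001169i
  m=+0: Y*=-0.392291-0.000000i  Y=+0.190836+0.000000i  product -0.074863-0.000000i
  m=+1: Y*=-0.007821+0.015303i  Y=-0.081857-0.309589i  product +0.005378+0.001169i
  m=+2: Y*=-0.233407-0.322951i  Y=+0.088343-0.050228i  product -0.036841-0.016807i
  m=+3: Y*=-0.394167+0.060916i  Y=-0.288166-0.293948i  product +0.131492+0.098311i
  m=+4: Y*=-0.062499+0.189129i  Y=-0.175909+0.295574i  product -0.044907-0.051742i
  m=+5: Y*=+0.037867+0.038343i  Y=+0.131979+0.037716i  product +0.003551+0.006489i
Total Σ_m = +0.042482+0.000000i. Multiply by 1.142397: +0.048532+0.000000i. P_5(cos γ) = 0.048532

0.048532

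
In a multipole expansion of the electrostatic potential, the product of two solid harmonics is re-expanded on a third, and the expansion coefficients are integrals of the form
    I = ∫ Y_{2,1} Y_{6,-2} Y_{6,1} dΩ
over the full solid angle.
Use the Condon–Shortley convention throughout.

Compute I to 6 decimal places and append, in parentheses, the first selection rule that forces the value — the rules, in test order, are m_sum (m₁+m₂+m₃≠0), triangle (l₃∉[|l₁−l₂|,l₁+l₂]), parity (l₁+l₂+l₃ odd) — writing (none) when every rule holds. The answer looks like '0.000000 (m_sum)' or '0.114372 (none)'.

0.088837 (none)

Rules hold: Σm=0, L=14 even, 4≤6≤8.
N = 5·13·13 = 845
Δ = 2!·2!·10!/15! = 1/90090
Racah Σ t=0..2: t=0:+1/69120 t=1:−1/14400 t=2:+1/69120 = -7/172800
⇒ 3j(2 6 6; 0 0 0)² = 14/715, sgn -1
Racah Σ t=0..1: t=0:+1/34560 t=1:−1/60480 = 1/80640
⇒ 3j(2 6 6; 1 -2 1)² = 6/1001, sgn -1
4πI² = N·(3j₀)²·(3jₘ)² = 12/121
I = +1·√(0.0991736/4π) = 0.08883682
No selection rule forces the value: the integral is nonzero (none).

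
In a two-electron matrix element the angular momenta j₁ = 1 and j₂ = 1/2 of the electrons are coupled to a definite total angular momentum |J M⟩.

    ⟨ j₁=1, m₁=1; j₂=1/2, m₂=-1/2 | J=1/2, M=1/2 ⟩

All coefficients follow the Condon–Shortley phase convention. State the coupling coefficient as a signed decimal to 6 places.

+0.816497  (= +√(2/3))

√[2·1!1!0!/3! · 2!0!0!1!1!0!] = √(2/3)
  +(−1)^0/∏(0,1,0,0,1,0)! = 1  (running 1)
⟨..|..⟩ = √(2/3)·(1) = +0.816497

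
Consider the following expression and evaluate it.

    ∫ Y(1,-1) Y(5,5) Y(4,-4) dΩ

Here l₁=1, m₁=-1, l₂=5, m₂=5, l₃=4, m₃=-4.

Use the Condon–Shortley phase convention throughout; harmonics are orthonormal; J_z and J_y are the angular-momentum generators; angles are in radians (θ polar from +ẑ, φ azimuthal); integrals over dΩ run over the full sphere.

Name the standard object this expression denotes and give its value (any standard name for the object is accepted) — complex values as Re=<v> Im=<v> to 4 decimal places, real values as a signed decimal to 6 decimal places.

Gaunt coefficient, -0.329416

This is a Gaunt coefficient — the integral of a triple product of spherical harmonics over the sphere.
Checks pass: Σm=0; 10 even; l₃=4∈[4,6].
(2·1+1)(2·5+1)(2·4+1) = 297
Δ: 2! 0! 8! / 11! → 1/495
sum: t=1:−1/576 = -1/576
3j²(1 5 4; 0 0 0) = Δ·Π!·Σ² = 5/99  (sign -1)
sum: t=2:+1/80640 = 1/80640
3j²(1 5 4; -1 5 -4) = Δ·Π!·Σ² = 1/11  (sign +1)
combine: 4πI² = 297·5/99·1/11 = 15/11
take √, sign -1: I = -0.32941575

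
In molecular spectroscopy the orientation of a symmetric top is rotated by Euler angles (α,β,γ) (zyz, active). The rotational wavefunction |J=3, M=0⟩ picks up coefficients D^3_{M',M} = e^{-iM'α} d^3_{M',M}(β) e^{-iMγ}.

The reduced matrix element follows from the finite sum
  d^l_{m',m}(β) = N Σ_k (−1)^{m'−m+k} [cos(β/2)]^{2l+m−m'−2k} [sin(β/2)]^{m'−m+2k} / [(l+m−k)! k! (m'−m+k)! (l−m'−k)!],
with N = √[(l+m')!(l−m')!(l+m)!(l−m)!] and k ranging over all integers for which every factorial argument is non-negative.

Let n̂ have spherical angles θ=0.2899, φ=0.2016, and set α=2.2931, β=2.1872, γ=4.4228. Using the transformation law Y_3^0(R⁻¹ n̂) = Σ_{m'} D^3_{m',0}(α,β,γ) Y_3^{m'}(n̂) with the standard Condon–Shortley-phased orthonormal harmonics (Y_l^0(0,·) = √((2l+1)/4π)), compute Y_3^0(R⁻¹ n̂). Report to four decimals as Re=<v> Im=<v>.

Need the full column D^3_{m',0} for m'=−3..3 at α=2.2931, β=2.1872, γ=4.4228.
cos(β/2)=0.459291, sin(β/2)=0.888286
d^3_{-3,0}: single k=3 term ⇒ +0.303694;  D = +0.251314+0.170503i
d^3_{-2,0}: k∈[2..3] ⇒ +0.192316 -0.719361 = -0.527045;  D = +0.066331+0.522854i
d^3_{-1,0}: k∈[1..3] ⇒ +0.062890 -0.705721 +0.879919 = +0.237088;  D = -0.156742+0.177883i
d^3_{0,0}: k∈[0..3] ⇒ +0.009387 -0.316008 +1.182031 -0.491267 = +0.384144;  D = +0.384144+0.000000i
d^3_{1,0}: k∈[0..2] ⇒ -0.062890 +0.705721 -0.879919 = -0.237088;  D = +0.156742+0.177883i
d^3_{2,0}: k∈[0..1] ⇒ +0.192316 -0.719361 = -0.527045;  D = +0.066331-0.522854i
d^3_{3,0}: single k=0 term ⇒ -0.303694;  D = -0.251314+0.170503i
Y_3^{m'}(θ=0.2899,φ=0.2016) and Σ D·Y over m':
  (+0.2513+0.1705i)·(+0.0080-0.0055i)  (+0.0663+0.5229i)·(+0.0736-0.0314i)  (-0.1567+0.1779i)·(+0.3251-0.0664i)  (+0.3841+0.0000i)·(+0.5691+0.0000i)  (+0.1567+0.1779i)·(-0.3251-0.0664i)  (+0.0663-0.5229i)·(+0.0736+0.0314i)  (-0.2513+0.1705i)·(-0.0080-0.0055i)
Y_3^0(R⁻¹ n̂) = +0.188868-0.000000i

Re=0.1889 Im=0.0000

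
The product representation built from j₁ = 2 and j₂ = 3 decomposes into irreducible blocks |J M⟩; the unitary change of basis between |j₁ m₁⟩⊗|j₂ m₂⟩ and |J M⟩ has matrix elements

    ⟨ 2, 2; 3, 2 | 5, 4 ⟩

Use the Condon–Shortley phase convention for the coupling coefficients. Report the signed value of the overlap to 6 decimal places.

+√(3/5) = +0.774597

j₁+j₂−J=0  J+j₁−j₂=4  J−j₁+j₂=6  j₁+j₂+J+1=11
(j₁±m₁, j₂±m₂, J±M) = (4,0,5,1,9,1)
P² = 4976640
sum k=0..0:
  [0] +1/2880 = 1/2880
S = 1/2880
C² = P²·S² = 3/5 ; C = +0.774597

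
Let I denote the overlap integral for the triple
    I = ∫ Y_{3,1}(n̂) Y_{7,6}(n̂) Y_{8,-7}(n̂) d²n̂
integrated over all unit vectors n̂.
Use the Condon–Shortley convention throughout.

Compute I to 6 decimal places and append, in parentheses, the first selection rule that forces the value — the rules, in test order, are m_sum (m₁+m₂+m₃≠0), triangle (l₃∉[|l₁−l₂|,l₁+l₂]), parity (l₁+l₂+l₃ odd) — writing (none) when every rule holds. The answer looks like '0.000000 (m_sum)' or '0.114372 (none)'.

m-sum 0 ✓  L=18 even ✓  4≤8≤10 ✓
Π(2lᵢ+1) = 7×15×17 = 1785
triangle coeff Δ(3,7,8) = 1/5290740
Σ_t [0,2]: t=0:+1/7257600 t=1:−1/2073600 t=2:+1/7257600 = -1/4838400
(3j)²=252/20995 [(3 7 8; 0 0 0)], sign=-1
Σ_t [1,2]: t=1:−1/2874009600 t=2:+1/1916006400 = 1/5748019200
(3j)²=13/5814 [(3 7 8; 1 6 -7)], sign=-1
⇒ 4πI² = 294/6137
I = (+1)√(294/6137/(4π)) = 0.06174342
No selection rule forces the value: the integral is nonzero (none).

0.061743 (none)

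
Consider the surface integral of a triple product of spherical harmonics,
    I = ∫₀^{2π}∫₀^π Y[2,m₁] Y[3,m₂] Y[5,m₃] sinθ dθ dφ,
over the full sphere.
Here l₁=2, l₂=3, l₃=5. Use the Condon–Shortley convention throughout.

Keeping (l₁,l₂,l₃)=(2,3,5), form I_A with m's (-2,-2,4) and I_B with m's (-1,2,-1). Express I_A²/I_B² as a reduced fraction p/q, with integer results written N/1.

21/4

l's match ⇒ only the (l;m) 3-j factors differ between A and B.
A: triangle coeff Δ(2,3,5) = 1/2310; Σ_t [0,0]: t=0:+1/2880 = 1/2880; (3j)²=3/55 [(2 3 5; -2 -2 4)], sign=-1
B: triangle coeff Δ(2,3,5) = 1/2310; Σ_t [0,0]: t=0:+1/720 = 1/720; (3j)²=4/385 [(2 3 5; -1 2 -1)], sign=+1
I_A²/I_B² = (3/55)/(4/385) = 21/4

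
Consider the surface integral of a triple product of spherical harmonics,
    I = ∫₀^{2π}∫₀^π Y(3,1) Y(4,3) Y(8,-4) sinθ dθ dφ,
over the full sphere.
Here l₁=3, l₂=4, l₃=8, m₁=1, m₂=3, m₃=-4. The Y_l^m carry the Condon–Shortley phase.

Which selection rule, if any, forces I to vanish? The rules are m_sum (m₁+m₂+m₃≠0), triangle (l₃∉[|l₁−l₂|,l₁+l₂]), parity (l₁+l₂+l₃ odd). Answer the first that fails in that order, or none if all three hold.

azimuthal sum: 1 + 3 − 4 = 0  ✓
l₃ must lie in [1,7]; have l₃=8  ✗
L = 3 + 4 + 8 = 15 (odd)

triangle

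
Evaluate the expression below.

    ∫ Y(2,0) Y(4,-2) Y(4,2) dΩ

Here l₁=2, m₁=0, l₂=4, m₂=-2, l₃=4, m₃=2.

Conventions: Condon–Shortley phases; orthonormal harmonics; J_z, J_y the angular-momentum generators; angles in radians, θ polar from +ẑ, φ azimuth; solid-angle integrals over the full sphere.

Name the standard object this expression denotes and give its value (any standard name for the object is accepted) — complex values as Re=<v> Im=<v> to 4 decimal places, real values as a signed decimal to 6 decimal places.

This is a Gaunt coefficient — the integral of a triple product of spherical harmonics over the sphere.
Checks pass: Σm=0; 10 even; l₃=4∈[2,6].
(2·2+1)(2·4+1)(2·4+1) = 405
Δ: 2! 2! 6! / 11! → 1/13860
sum: t=0:+1/192 t=1:−1/36 t=2:+1/192 = -5/288
3j²(2 4 4; 0 0 0) = Δ·Π!·Σ² = 20/693  (sign -1)
sum: t=0:+1/192 t=1:−1/120 t=2:+1/2880 = -1/360
3j²(2 4 4; 0 -2 2) = Δ·Π!·Σ² = 16/3465  (sign -1)
combine: 4πI² = 405·20/693·16/3465 = 320/5929
take √, sign +1: I = 0.06553591

Gaunt coefficient, +0.065536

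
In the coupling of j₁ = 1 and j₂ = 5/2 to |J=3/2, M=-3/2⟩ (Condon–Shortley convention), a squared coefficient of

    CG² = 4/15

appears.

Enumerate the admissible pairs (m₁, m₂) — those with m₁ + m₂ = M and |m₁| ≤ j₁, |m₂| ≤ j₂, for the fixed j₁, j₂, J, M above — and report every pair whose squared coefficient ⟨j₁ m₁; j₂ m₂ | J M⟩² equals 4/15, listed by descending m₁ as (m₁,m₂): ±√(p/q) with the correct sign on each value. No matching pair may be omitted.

Admissible pairs with m₁+m₂ = M = -3/2: (-1,-1/2), (0,-3/2), (1,-5/2)
  (m₁,m₂)=(1,-5/2): CG² = 2/3, CG = +√(2/3)
  (m₁,m₂)=(0,-3/2): CG² = 4/15, CG = −√(4/15)   ← matches the target
  (m₁,m₂)=(-1,-1/2): CG² = 1/15, CG = +√(1/15)
Pairs with CG² = 4/15: (0,-3/2): −√(4/15)

(0,-3/2): −√(4/15)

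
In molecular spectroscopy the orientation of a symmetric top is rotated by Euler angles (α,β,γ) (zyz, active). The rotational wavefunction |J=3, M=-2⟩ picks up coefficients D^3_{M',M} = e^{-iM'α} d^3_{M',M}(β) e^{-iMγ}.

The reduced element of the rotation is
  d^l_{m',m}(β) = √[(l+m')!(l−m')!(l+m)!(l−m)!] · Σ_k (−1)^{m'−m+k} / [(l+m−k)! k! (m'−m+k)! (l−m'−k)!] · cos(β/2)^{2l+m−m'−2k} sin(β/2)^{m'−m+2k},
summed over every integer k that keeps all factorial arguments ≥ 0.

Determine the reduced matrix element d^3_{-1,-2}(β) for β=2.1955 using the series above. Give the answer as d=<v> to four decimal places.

d=0.3667

d^3_{-1,-2}(β=2.1955) via the finite sum:
c=cos(2.195500/2)=0.455600, s=sin(2.195500/2)=0.890185; N=√[2·24·1·120]=75.894664
Admissible k: 0..1 (factorial args all ≥0)
  k=0: (−1)^1·75.8947/(24)·0.4556^5·0.8902^1 = -0.055259
  k=1: (−1)^2·75.8947/(12)·0.4556^3·0.8902^3 = +0.421912
d^3_{-1,-2}(2.1955) = -0.055259 +0.421912 = +0.366653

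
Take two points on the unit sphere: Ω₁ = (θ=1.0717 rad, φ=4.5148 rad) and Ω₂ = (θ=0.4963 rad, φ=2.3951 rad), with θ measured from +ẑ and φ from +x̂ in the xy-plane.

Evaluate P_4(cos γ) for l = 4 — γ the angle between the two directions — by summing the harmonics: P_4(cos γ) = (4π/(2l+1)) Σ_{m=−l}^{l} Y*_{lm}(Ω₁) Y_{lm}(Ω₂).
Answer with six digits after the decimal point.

Addition theorem: P_4(cos γ) = (4π/9) Σ_m Y*_{lm}(Ω₁) Y_{lm}(Ω₂), m = −4…4:
  [-4]  conj(Y_{4,-4})(Ω₁) = 0.18504 - 0.18689j ; Y_{4,-4}(Ω₂) = -0.02248 + 0.00353j ; Δ = -0.00350 + 0.00485j
  [-3]  conj(Y_{4,-3})(Ω₁) = 0.22654 + 0.33633j ; Y_{4,-3}(Ω₂) = 0.07367 - 0.09324j ; Δ = 0.04805 + 0.00365j
  [-2]  conj(Y_{4,-2})(Ω₁) = -0.14367 + 0.05993j ; Y_{4,-2}(Ω₂) = 0.02602 + 0.33370j ; Δ = -0.02374 - 0.04638j
  [-1]  conj(Y_{4,-1})(Ω₁) = 0.05450 + 0.27222j ; Y_{4,-1}(Ω₂) = -0.35086 - 0.32457j ; Δ = 0.06923 - 0.11320j
  [+0]  conj(Y_{4,0})(Ω₁) = -0.21536 + 0.00000j ; Y_{4,0}(Ω₂) = 0.07719 + 0.00000j ; Δ = -0.01662 + 0.00000j
  [+1]  conj(Y_{4,1})(Ω₁) = -0.05450 + 0.27222j ; Y_{4,1}(Ω₂) = 0.35086 - 0.32457j ; Δ = 0.06923 + 0.11320j
  [+2]  conj(Y_{4,2})(Ω₁) = -0.14367 - 0.05993j ; Y_{4,2}(Ω₂) = 0.02602 - 0.33370j ; Δ = -0.02374 + 0.04638j
  [+3]  conj(Y_{4,3})(Ω₁) = -0.22654 + 0.33633j ; Y_{4,3}(Ω₂) = -0.07367 - 0.09324j ; Δ = 0.04805 - 0.00365j
  [+4]  conj(Y_{4,4})(Ω₁) = 0.18504 + 0.18689j ; Y_{4,4}(Ω₂) = -0.02248 - 0.00353j ; Δ = -0.00350 - 0.00485j
Σ over m = 0.16347 - 0.00000j; ×(4π/9) → 0.22824 - 0.00000j. Real part: 0.228244

0.228244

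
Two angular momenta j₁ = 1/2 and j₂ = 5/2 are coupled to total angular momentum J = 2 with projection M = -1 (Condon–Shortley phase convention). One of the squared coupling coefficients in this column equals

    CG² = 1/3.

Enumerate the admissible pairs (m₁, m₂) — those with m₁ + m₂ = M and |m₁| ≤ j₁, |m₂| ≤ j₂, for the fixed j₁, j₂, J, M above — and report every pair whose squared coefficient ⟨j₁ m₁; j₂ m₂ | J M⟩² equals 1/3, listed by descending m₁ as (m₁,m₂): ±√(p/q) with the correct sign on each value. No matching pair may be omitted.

Admissible pairs with m₁+m₂ = M = -1: (-1/2,-1/2), (1/2,-3/2)
  (m₁,m₂)=(1/2,-3/2): CG² = 2/3, CG = +√(2/3)
  (m₁,m₂)=(-1/2,-1/2): CG² = 1/3, CG = −√(1/3)   ← matches the target
Pairs with CG² = 1/3: (-1/2,-1/2): −√(1/3)

(-1/2,-1/2): −√(1/3)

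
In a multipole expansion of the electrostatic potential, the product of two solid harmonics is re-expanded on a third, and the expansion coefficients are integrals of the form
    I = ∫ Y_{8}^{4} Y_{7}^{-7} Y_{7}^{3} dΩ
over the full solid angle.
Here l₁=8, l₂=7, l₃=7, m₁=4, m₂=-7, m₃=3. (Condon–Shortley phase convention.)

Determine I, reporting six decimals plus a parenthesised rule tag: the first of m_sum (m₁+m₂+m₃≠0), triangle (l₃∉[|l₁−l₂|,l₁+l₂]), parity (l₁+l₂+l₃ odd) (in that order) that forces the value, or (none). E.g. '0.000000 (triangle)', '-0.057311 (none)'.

Rules hold: Σm=0, L=22 even, 1≤7≤15.
N = 17·15·15 = 3825
Δ = 8!·8!·6!/23! = 1/22086194130
Racah Σ t=1..7: t=1:−1/18289152000 t=2:+1/248832000 t=3:−1/24883200 t=4:+1/11943936 t=5:−1/24883200 t=6:+1/248832000 t=7:−1/18289152000 = 11/975421440
⇒ 3j(8 7 7; 0 0 0)² = 1750/289731, sgn -1
Racah Σ t=0..0: t=0:+1/16721510400 = 1/16721510400
⇒ 3j(8 7 7; 4 -7 3)² = 105/7429, sgn +1
4πI² = N·(3j₀)²·(3jₘ)² = 13781250/42204149
I = -1·√(0.326538/4π) = -0.16119880
No selection rule forces the value: the integral is nonzero (none).

-0.161199 (none)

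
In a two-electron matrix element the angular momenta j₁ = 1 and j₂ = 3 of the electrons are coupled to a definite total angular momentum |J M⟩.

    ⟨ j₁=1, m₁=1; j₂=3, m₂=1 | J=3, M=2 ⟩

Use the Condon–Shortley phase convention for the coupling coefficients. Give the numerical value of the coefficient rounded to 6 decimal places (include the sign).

√[7·1!1!5!/8! · 2!0!4!2!5!1!] = √(240)
  +(−1)^0/∏(0,1,0,4,1,1)! = 1/24  (running 1/24)
⟨..|..⟩ = √(240)·(1/24) = +0.645497

+√(5/12) ≈ +0.645497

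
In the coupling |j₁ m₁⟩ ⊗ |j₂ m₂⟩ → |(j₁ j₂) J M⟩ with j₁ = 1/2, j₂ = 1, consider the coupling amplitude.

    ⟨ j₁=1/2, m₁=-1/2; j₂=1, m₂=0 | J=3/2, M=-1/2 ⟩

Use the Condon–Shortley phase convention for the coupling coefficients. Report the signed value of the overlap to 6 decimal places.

+√(2/3) = +0.816497

√[4·0!1!2!/4! · 0!1!1!1!1!2!] = √(2/3)
  +(−1)^0/∏(0,0,1,1,0,1)! = 1  (running 1)
⟨..|..⟩ = √(2/3)·(1) = +0.816497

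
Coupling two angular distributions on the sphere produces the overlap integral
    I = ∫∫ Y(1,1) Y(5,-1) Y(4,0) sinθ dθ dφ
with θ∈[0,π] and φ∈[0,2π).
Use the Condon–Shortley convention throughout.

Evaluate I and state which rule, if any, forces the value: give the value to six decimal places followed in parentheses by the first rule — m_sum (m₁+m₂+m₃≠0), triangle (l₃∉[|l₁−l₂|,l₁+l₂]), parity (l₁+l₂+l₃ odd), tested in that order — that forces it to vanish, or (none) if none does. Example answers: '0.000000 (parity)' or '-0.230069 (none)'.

-0.190188 (none)

m-sum 0 ✓  L=10 even ✓  4≤4≤6 ✓
Π(2lᵢ+1) = 3×11×9 = 297
triangle coeff Δ(1,5,4) = 1/495
Σ_t [1,1]: t=1:−1/576 = -1/576
(3j)²=5/99 [(1 5 4; 0 0 0)], sign=-1
Σ_t [0,0]: t=0:+1/1152 = 1/1152
(3j)²=1/33 [(1 5 4; 1 -1 0)], sign=+1
⇒ 4πI² = 5/11
I = (-1)√(5/11/(4π)) = -0.19018827
No selection rule forces the value: the integral is nonzero (none).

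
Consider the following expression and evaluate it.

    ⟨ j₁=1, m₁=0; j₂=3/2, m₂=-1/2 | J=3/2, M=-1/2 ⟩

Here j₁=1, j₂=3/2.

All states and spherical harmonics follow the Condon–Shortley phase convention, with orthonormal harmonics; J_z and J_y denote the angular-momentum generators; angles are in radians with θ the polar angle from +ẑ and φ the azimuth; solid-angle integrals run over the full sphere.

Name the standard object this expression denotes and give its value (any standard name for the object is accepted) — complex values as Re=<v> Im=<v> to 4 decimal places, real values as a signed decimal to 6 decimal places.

Clebsch–Gordan coefficient, +√(1/15) ≈ +0.258199

This is a Clebsch–Gordan (vector-coupling) coefficient.
j₁+j₂−J=1  J+j₁−j₂=1  J−j₁+j₂=2  j₁+j₂+J+1=5
(j₁±m₁, j₂±m₂, J±M) = (1,1,1,2,1,2)
P² = 4/15
sum k=0..1:
  [0] +1/1 = 1
  [1] −1/2 = -1/2
S = 1/2
C² = P²·S² = 1/15 ; C = +0.258199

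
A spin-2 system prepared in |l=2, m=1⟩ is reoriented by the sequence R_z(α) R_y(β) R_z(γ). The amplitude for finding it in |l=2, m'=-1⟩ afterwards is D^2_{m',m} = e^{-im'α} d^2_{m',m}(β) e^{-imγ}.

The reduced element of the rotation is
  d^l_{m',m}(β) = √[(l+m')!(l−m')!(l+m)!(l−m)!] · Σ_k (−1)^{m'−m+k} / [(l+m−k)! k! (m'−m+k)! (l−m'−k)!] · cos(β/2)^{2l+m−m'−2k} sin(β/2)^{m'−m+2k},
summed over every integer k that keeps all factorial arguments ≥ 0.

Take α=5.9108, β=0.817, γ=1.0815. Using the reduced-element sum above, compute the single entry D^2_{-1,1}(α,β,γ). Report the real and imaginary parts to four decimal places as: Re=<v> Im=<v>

Re=0.0436 Im=-0.3712

First d^2_{-1,1}(β=0.8170), then the phase factors e^{-i(-1)α} and e^{-i(1)γ}:
Half-angle: c=0.917718, s=0.397233. N=√(1·6·6·1)=6.000000
Admissible k: 2..3 (factorial args all ≥0)
  k=2: (−1)^0·6.0000/(2)·0.9177^2·0.3972^2 = +0.398686
  k=3: (−1)^1·6.0000/(6)·0.9177^0·0.3972^4 = -0.024899
d^2_{-1,1}(0.8170) = +0.398686 -0.024899 = +0.373787
D = (+0.931462-0.363838i)·(+0.373787)·(+0.470005-0.882664i) = +0.043600-0.371235i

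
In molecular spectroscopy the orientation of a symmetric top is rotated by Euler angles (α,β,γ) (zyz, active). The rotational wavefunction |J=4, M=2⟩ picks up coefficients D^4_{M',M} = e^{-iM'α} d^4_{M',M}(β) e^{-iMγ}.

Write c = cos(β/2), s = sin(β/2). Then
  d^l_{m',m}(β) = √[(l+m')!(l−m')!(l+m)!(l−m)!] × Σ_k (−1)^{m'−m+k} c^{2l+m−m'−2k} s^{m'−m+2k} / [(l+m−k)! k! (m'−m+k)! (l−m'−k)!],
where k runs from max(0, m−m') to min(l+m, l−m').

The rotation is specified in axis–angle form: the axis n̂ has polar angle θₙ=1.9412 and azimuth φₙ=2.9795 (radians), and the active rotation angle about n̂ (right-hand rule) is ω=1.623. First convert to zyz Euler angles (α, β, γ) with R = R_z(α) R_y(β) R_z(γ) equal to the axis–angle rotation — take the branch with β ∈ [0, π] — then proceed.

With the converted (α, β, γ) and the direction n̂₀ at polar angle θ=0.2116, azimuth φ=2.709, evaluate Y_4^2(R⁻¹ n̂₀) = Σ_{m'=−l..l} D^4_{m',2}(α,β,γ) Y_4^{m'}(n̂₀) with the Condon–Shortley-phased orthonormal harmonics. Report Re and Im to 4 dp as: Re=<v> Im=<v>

Axis–angle → zyz. n̂ = (sinθₙcosφₙ, sinθₙsinφₙ, cosθₙ) = (-0.919962, +0.150439, -0.361992), ω = 1.6230.
R = I cosω + sinω [n̂]ₓ + (1−cosω) n̂n̂ᵀ gives
  R = [+0.838312, +0.215879, +0.500630; -0.507118, -0.028367, +0.861409; +0.200162, -0.976008, +0.085696]
β = atan2(√(R₁₃²+R₂₃²), R₃₃) = 1.484995; α = atan2(R₂₃, R₁₃) mod 2π = 1.044334; γ = atan2(R₃₂, −R₃₁) mod 2π = 4.510112
Need the full column D^4_{m',2} for m'=−4..4 at α=1.0443, β=1.4850, γ=4.5101.
cos(β/2)=0.736782, sin(β/2)=0.676130
d^4_{-4,2}: single k=6 term ⇒ +0.274435;  D = +0.035712+0.272102i
d^4_{-3,2}: k∈[5..6] ⇒ +0.634387 -0.178080 = +0.456307;  D = +0.421000+0.175996i
d^4_{-2,2}: k∈[4..6] ⇒ +0.923781 -0.622360 +0.043676 = +0.345097;  D = +0.275066-0.208400i
d^4_{-1,2}: k∈[3..5] ⇒ +0.949077 -1.198879 +0.201924 = -0.047878;  D = +0.005822+0.047523i
d^4_{0,2}: k∈[2..4] ⇒ +0.693771 -1.558001 +0.492019 = -0.372211;  D = +0.342165+0.146506i
d^4_{1,2}: k∈[1..3] ⇒ +0.338096 -1.423615 +0.799253 = -0.286267;  D = +0.229651-0.170907i
d^4_{2,2}: k∈[0..2] ⇒ +0.086839 -0.877559 +0.923781 = +0.133061;  D = +0.015046+0.132207i
d^4_{3,2}: k∈[0..1] ⇒ -0.298173 +0.753306 = +0.455134;  D = +0.416840+0.182733i
d^4_{4,2}: single k=0 term ⇒ +0.386967;  D = +0.312409-0.228351i
Y_4^{m'}(θ=0.2116,φ=2.709) and Σ D·Y over m':
  (+0.0357+0.2721i)·(-0.0001+0.0009i)  (+0.4210+0.1760i)·(-0.0031-0.0109i)  (+0.2751-0.2084i)·(+0.0545+0.0639i)  (+0.0058+0.0475i)·(-0.3255-0.1503i)  (+0.3422+0.1465i)·(+0.6668+0.0000i)  (+0.2297-0.1709i)·(+0.3255-0.1503i)  (+0.0150+0.1322i)·(+0.0545-0.0639i)  (+0.4168+0.1827i)·(+0.0031-0.0109i)  (+0.3124-0.2284i)·(-0.0001-0.0009i)
Y_4^2(R⁻¹ n̂) = +0.323492-0.005706i

Re=0.3235 Im=-0.0057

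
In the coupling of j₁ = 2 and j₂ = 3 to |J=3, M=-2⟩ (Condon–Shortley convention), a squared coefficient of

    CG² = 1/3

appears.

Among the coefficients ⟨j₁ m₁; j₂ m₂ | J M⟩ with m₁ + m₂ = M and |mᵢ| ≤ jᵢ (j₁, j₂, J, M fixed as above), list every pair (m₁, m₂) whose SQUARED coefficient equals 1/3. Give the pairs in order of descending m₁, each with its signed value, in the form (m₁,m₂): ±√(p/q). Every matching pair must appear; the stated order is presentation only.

Admissible pairs with m₁+m₂ = M = -2: (-2,0), (-1,-1), (0,-2), (1,-3)
  (m₁,m₂)=(1,-3): CG² = 5/12, CG = +√(5/12)
  (m₁,m₂)=(0,-2): CG² = 0/1, CG = 0
  (m₁,m₂)=(-1,-1): CG² = 1/4, CG = −√(1/4)
  (m₁,m₂)=(-2,0): CG² = 1/3, CG = +√(1/3)   ← matches the target
Pairs with CG² = 1/3: (-2,0): +√(1/3)

(-2,0): +√(1/3)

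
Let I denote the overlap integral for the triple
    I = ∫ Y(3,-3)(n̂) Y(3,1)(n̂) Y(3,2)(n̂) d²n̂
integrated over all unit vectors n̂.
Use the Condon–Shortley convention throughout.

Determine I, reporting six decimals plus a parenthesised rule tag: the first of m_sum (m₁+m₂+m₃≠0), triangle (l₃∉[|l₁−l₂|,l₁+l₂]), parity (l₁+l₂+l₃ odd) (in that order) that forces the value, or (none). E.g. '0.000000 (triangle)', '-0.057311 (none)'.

0.000000 (parity)

l₁+l₂+l₃=9 is odd: 3j(l;000)=0 ⇒ I=0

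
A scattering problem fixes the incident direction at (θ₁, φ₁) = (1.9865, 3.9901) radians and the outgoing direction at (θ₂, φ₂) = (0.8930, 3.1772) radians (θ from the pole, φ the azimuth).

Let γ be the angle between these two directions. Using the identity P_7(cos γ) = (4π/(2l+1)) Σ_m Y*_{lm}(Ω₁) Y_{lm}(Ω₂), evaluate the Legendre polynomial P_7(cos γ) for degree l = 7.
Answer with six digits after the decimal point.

Term-by-term m-sum for l=7 (normalisation 4π/15 = 0.837758):
  [-7]  conj(Y_{7,-7})(Ω₁) = -0.252483+0.090346i ; Y_{7,-7}(Ω₂) = -0.084327+0.021465i ; Δ = +0.019352-0.013038i
  [-6]  conj(Y_{7,-6})(Ω₁) = -0.163733+0.411540i ; Y_{7,-6}(Ω₂) = +0.256142-0.055571i ; Δ = -0.019069+0.114512i
  [-5]  conj(Y_{7,-5})(Ω₁) = +0.119232+0.234811i ; Y_{7,-5}(Ω₂) = -0.425869+0.076632i ; Δ = -0.068771-0.090862i
  [-4]  conj(Y_{7,-4})(Ω₁) = -0.176866-0.045621i ; Y_{7,-4}(Ω₂) = +0.354201-0.050792i ; Δ = -0.064963-0.007175i
  [-3]  conj(Y_{7,-3})(Ω₁) = -0.277602+0.188320i ; Y_{7,-3}(Ω₂) = +0.043740-0.004690i ; Δ = -0.011259+0.009539i
  [-2]  conj(Y_{7,-2})(Ω₁) = +0.005753-0.045334i ; Y_{7,-2}(Ω₂) = -0.364791+0.026022i ; Δ = -0.000919+0.016687i
  [-1]  conj(Y_{7,-1})(Ω₁) = -0.220655-0.250424i ; Y_{7,-1}(Ω₂) = +0.117853-0.004198i ; Δ = -0.027056-0.028587i
  [+0]  conj(Y_{7,0})(Ω₁) = +0.005497-0.000000i ; Y_{7,0}(Ω₂) = +0.333755+0.000000i ; Δ = +0.001835+0.000000i
  [+1]  conj(Y_{7,1})(Ω₁) = +0.220655-0.250424i ; Y_{7,1}(Ω₂) = -0.117853-0.004198i ; Δ = -0.027056+0.028587i
  [+2]  conj(Y_{7,2})(Ω₁) = +0.005753+0.045334i ; Y_{7,2}(Ω₂) = -0.364791-0.026022i ; Δ = -0.000919-0.016687i
  [+3]  conj(Y_{7,3})(Ω₁) = +0.277602+0.188320i ; Y_{7,3}(Ω₂) = -0.043740-0.004690i ; Δ = -0.011259-0.009539i
  [+4]  conj(Y_{7,4})(Ω₁) = -0.176866+0.045621i ; Y_{7,4}(Ω₂) = +0.354201+0.050792i ; Δ = -0.064963+0.007175i
  [+5]  conj(Y_{7,5})(Ω₁) = -0.119232+0.234811i ; Y_{7,5}(Ω₂) = +0.425869+0.076632i ; Δ = -0.068771+0.090862i
  [+6]  conj(Y_{7,6})(Ω₁) = -0.163733-0.411540i ; Y_{7,6}(Ω₂) = +0.256142+0.055571i ; Δ = -0.019069-0.114512i
  [+7]  conj(Y_{7,7})(Ω₁) = +0.252483+0.090346i ; Y_{7,7}(Ω₂) = +0.084327+0.021465i ; Δ = +0.019352+0.013038i
Total Σ_m = -0.343537+0.000000i. Multiply by 0.837758: -0.287801+0.000000i. P_7(cos γ) = -0.287801

-0.287801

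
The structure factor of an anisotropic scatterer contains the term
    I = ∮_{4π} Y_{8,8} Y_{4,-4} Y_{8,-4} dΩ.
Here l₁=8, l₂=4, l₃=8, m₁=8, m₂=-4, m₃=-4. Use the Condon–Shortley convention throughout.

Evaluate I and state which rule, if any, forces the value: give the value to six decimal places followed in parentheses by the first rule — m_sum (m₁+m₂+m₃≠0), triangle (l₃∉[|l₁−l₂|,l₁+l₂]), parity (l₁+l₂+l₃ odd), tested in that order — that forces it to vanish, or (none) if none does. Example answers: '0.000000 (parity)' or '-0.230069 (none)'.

0.034941 (none)

Checks pass: Σm=0; 20 even; l₃=8∈[4,12].
(2·8+1)(2·4+1)(2·8+1) = 2601
Δ: 4! 12! 4! / 21! → 1/185175900
sum: t=0:+1/557383680 t=1:−1/21772800 t=2:+1/8294400 t=3:−1/21772800 t=4:+1/557383680 = 1/30965760
3j²(8 4 8; 0 0 0) = Δ·Π!·Σ² = 36/4199  (sign +1)
sum: t=0:+1/275904921600 = 1/275904921600
3j²(8 4 8; 8 -4 -4) = Δ·Π!·Σ² = 2/2907  (sign +1)
combine: 4πI² = 2601·36/4199·2/2907 = 72/4693
take √, sign +1: I = 0.03494106
No selection rule forces the value: the integral is nonzero (none).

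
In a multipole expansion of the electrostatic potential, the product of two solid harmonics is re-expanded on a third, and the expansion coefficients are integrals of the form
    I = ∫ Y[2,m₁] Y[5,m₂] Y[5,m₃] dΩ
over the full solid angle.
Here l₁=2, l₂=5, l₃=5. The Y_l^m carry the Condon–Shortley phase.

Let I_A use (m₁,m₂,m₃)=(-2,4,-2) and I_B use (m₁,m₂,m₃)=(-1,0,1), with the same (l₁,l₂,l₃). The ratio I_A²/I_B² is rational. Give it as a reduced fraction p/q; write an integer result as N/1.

Same 2,5,5: normalisation and zero-m 3j drop out of the ratio.
A: Δ: 2! 2! 8! / 13! → 1/38610; sum: t=2:+1/20160 = 1/20160; 3j²(2 5 5; -2 4 -2) = Δ·Π!·Σ² = 12/715  (sign -1)
B: Δ: 2! 2! 8! / 13! → 1/38610; sum: t=1:−1/1152 t=2:+1/1440 = -1/5760; 3j²(2 5 5; -1 0 1) = Δ·Π!·Σ² = 1/858  (sign -1)
I_A²/I_B² = (12/715)/(1/858) = 72/5

72/5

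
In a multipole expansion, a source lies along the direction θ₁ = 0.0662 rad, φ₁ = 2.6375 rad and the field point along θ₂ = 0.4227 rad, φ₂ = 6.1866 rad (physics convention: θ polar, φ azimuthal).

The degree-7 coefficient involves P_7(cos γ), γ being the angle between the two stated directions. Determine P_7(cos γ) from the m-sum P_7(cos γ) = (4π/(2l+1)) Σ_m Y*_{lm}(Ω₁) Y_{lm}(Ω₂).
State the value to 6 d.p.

-0.402604

Addition theorem: P_7(cos γ) = (4π/15) Σ_m Y*_{lm}(Ω₁) Y_{lm}(Ω₂), m = −7…7:
  term(m=-7) = +0.000000+0.000000i   from Y*(Ω₁)=+0.000000-0.000000i, Y(Ω₂)=+0.000763+0.000612i
  term(m=-6) = -0.000000-0.000000i   from Y*(Ω₁)=-0.000000-0.000000i, Y(Ω₂)=+0.006804+0.004453i
  term(m=-5) = +0.000000+0.000000i   from Y*(Ω₁)=+0.000005+0.000003i, Y(Ω₂)=+0.037044+0.019423i
  term(m=-4) = -0.000001-0.000021i   from Y*(Ω₁)=-0.000060-0.000126i, Y(Ω₂)=+0.137155+0.055793i
  term(m=-3) = -0.000310+0.000855i   from Y*(Ω₁)=-0.000148+0.002527i, Y(Ω₂)=+0.344196+0.102621i
  term(m=-2) = +0.011921-0.012648i   from Y*(Ω₁)=+0.017212-0.027294i, Y(Ω₂)=+0.528615+0.103402i
  term(m=-1) = -0.073796+0.031856i   from Y*(Ω₁)=-0.229849+0.126791i, Y(Ω₂)=+0.304774+0.029529i
  term(m=+0) = -0.356199+0.000000i   from Y*(Ω₁)=+1.026525-0.000000i, Y(Ω₂)=-0.346995+0.000000i
  term(m=+1) = -0.073796-0.031856i   from Y*(Ω₁)=+0.229849+0.126791i, Y(Ω₂)=-0.304774+0.029529i
  term(m=+2) = +0.011921+0.012648i   from Y*(Ω₁)=+0.017212+0.027294i, Y(Ω₂)=+0.528615-0.103402i
  term(m=+3) = -0.000310-0.000855i   from Y*(Ω₁)=+0.000148+0.002527i, Y(Ω₂)=-0.344196+0.102621i
  term(m=+4) = -0.000001+0.000021i   from Y*(Ω₁)=-0.000060+0.000126i, Y(Ω₂)=+0.137155-0.055793i
  term(m=+5) = +0.000000-0.000000i   from Y*(Ω₁)=-0.000005+0.000003i, Y(Ω₂)=-0.037044+0.019423i
  term(m=+6) = -0.000000+0.000000i   from Y*(Ω₁)=-0.000000+0.000000i, Y(Ω₂)=+0.006804-0.004453i
  term(m=+7) = +0.000000-0.000000i   from Y*(Ω₁)=-0.000000-0.000000i, Y(Ω₂)=-0.000763+0.000612i
Σ over m = -0.480573+0.000000i; ×(4π/15) → -0.402604+0.000000i. Real part: -0.402604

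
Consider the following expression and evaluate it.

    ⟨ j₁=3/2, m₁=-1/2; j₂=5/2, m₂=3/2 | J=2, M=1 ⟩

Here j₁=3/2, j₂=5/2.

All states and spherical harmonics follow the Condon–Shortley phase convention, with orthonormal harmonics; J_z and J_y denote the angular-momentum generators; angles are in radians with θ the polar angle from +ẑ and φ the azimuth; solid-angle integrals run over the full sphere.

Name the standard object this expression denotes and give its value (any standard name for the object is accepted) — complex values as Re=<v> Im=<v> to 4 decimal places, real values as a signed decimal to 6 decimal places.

Clebsch–Gordan coefficient, +√(1/42) ≈ +0.154303

This is a Clebsch–Gordan (vector-coupling) coefficient.
√[5·2!1!3!/7! · 1!2!4!1!3!1!] = √(24/7)
  +(−1)^1/∏(1,1,1,3,0,0)! = -1/6  (running -1/6)
  +(−1)^2/∏(2,0,0,2,1,1)! = 1/4  (running 1/12)
⟨..|..⟩ = √(24/7)·(1/12) = +0.154303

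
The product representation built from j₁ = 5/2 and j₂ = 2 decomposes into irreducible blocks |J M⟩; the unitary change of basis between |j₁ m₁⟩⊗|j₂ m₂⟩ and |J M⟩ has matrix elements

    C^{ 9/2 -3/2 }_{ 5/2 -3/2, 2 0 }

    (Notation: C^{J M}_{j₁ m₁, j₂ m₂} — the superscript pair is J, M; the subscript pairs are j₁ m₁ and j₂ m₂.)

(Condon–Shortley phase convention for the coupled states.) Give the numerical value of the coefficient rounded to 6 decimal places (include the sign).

√[10·0!5!4!/10! · 1!4!2!2!3!6!] = √(23040/7)
  +(−1)^0/∏(0,0,4,2,1,2)! = 1/96  (running 1/96)
⟨..|..⟩ = √(23040/7)·(1/96) = +0.597614

+√(5/14) = +0.597614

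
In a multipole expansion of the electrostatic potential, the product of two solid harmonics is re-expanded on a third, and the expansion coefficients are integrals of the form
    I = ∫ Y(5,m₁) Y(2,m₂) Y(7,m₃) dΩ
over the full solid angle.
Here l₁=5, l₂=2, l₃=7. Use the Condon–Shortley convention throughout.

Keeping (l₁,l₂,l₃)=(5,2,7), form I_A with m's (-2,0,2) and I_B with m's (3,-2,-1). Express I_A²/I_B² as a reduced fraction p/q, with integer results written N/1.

Same 5,2,7: normalisation and zero-m 3j drop out of the ratio.
A: Δ: 0! 10! 4! / 15! → 1/15015; sum: t=0:+1/120960 = 1/120960; 3j²(5 2 7; -2 0 2) = Δ·Π!·Σ² = 24/1001  (sign -1)
B: Δ: 0! 10! 4! / 15! → 1/15015; sum: t=0:+1/1935360 = 1/1935360; 3j²(5 2 7; 3 -2 -1) = Δ·Π!·Σ² = 1/1001  (sign +1)
I_A²/I_B² = (24/1001)/(1/1001) = 24/1

24/1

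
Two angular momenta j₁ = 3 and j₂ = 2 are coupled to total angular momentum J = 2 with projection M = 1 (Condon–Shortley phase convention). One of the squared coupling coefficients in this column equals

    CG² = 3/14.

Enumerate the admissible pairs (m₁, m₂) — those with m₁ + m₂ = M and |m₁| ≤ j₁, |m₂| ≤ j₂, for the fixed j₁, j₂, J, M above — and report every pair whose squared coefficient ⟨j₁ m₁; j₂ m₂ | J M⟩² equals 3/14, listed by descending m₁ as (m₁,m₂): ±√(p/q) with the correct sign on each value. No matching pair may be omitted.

Admissible pairs with m₁+m₂ = M = 1: (-1,2), (0,1), (1,0), (2,-1), (3,-2)
  (m₁,m₂)=(3,-2): CG² = 5/14, CG = +√(5/14)
  (m₁,m₂)=(2,-1): CG² = 0/1, CG = 0
  (m₁,m₂)=(1,0): CG² = 1/7, CG = −√(1/7)
  (m₁,m₂)=(0,1): CG² = 2/7, CG = +√(2/7)
  (m₁,m₂)=(-1,2): CG² = 3/14, CG = −√(3/14)   ← matches the target
Pairs with CG² = 3/14: (-1,2): −√(3/14)

(-1,2): −√(3/14)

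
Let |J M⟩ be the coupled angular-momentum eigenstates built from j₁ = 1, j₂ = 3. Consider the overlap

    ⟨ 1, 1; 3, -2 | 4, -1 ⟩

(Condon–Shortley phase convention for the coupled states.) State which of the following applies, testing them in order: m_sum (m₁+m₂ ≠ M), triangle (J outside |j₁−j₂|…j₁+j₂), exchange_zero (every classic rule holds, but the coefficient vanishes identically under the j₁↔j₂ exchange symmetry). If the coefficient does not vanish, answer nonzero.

m-sum: m₁+m₂ = 1+(-2) = -1, M = -1  ✓
triangle: |j₁−j₂| = 2 ≤ J = 4 ≤ j₁+j₂ = 4  ✓
exchange: j₁≠j₂ or m₁≠m₂ — the exchange symmetry imposes no constraint here
value check: CG = +√(3/28) = +0.327327 ≠ 0

nonzero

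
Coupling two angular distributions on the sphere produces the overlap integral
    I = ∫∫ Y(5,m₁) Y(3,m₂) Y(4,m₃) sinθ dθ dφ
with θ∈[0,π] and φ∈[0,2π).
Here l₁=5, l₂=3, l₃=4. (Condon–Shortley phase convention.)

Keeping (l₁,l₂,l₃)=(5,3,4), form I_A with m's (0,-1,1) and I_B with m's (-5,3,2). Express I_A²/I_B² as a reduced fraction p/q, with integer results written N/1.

l's match ⇒ only the (l;m) 3-j factors differ between A and B.
A: triangle coeff Δ(5,3,4) = 1/180180; Σ_t [0,2]: t=0:+1/5760 t=1:−1/288 t=2:+1/288 = 1/5760; (3j)²=1/12012 [(5 3 4; 0 -1 1)], sign=-1
B: triangle coeff Δ(5,3,4) = 1/180180; Σ_t [4,4]: t=4:+1/34560 = 1/34560; (3j)²=5/286 [(5 3 4; -5 3 2)], sign=+1
I_A²/I_B² = (1/12012)/(5/286) = 1/210

1/210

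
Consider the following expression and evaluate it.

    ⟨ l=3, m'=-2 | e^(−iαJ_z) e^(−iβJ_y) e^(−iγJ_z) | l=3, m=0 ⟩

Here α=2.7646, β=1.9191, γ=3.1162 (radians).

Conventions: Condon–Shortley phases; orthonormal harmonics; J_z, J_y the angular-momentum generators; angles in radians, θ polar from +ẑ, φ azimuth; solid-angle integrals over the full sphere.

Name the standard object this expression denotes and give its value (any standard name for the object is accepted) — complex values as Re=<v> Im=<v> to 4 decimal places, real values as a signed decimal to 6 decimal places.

This is a Wigner D-matrix element — the rotation-matrix element ⟨l m'| R(α,β,γ) |l m⟩ in the angular-momentum basis.
First d^3_{-2,0}(β=1.9191), then the phase factors e^{-i(-2)α} and e^{-i(0)γ}:
With c≡cos(β/2)=0.573889 and s≡sin(β/2)=0.818933, N=[1·120·6·6]^{1/2}=65.726707
Admissible k: 2..3 (factorial args all ≥0)
  k=2: (−1)^0·65.7267/(12)·0.5739^4·0.8189^2 = +0.398445
  k=3: (−1)^1·65.7267/(12)·0.5739^2·0.8189^4 = -0.811353
d^3_{-2,0}(1.9191) = +0.398445 -0.811353 = -0.412909
D = (+0.728967-0.684549i)·(-0.412909)·(+1.000000+0.000000i) = -0.300997+0.282656i

Wigner D-matrix element, Re=-0.3010 Im=0.2827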